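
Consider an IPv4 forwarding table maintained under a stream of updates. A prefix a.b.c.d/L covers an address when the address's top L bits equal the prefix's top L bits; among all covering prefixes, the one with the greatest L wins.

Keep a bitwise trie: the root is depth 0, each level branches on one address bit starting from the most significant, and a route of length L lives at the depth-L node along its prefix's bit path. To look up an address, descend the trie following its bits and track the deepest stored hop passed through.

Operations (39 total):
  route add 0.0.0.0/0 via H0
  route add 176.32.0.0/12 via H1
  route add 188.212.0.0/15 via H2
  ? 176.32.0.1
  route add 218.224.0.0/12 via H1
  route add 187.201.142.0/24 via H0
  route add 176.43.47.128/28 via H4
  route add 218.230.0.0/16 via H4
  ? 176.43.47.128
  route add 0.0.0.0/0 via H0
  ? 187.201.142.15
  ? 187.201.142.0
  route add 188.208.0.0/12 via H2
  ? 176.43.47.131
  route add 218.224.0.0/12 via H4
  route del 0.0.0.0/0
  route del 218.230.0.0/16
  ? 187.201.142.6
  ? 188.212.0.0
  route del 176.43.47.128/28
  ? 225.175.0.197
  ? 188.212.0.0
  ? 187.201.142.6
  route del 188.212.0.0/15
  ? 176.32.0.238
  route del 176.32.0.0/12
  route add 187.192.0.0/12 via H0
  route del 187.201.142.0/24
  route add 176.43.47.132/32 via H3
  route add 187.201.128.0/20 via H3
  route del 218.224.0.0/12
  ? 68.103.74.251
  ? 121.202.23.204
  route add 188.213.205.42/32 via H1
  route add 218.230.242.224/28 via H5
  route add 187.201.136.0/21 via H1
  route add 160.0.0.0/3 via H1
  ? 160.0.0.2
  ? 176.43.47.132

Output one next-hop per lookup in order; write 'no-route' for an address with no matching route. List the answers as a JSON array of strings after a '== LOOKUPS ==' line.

Process each operation:
  add 0.0.0.0/0 -> H0 at depth 0
  add 176.32.0.0/12 -> H1 at depth 12
  add 188.212.0.0/15 -> H2 at depth 15
  Q 176.32.0.1: descend 101100000010 ; hops seen [H0,H1] ; pick H1
  add 218.224.0.0/12 -> H1 at depth 12
  add 187.201.142.0/24 -> H0 at depth 24
  add 176.43.47.128/28 -> H4 at depth 28
  add 218.230.0.0/16 -> H4 at depth 16
  Q 176.43.47.128: descend 1011000000101011001011111000 ; hops seen [H0,H1,H4] ; pick H4
  add 0.0.0.0/0 -> H0 at depth 0
  Q 187.201.142.15: descend 101110111100100110001110 ; hops seen [H0,H0] ; pick H0
  Q 187.201.142.0: descend 101110111100100110001110 ; hops seen [H0,H0] ; pick H0
  add 188.208.0.0/12 -> H2 at depth 12
  Q 176.43.47.131: descend 1011000000101011001011111000 ; hops seen [H0,H1,H4] ; pick H4
  add 218.224.0.0/12 -> H4 at depth 12
  - 0.0.0.0/0 clear@0
  - 218.230.0.0/16 clear@16
  Q 187.201.142.6: descend 101110111100100110001110 ; hops seen [H0] ; pick H0
  Q 188.212.0.0: descend 101111001101010 ; hops seen [H2,H2] ; pick H2
  - 176.43.47.128/28 clear@28
  Q 225.175.0.197: descend 11 ; hops seen [∅] ; pick no-route
  Q 188.212.0.0: descend 101111001101010 ; hops seen [H2,H2] ; pick H2
  Q 187.201.142.6: descend 101110111100100110001110 ; hops seen [H0] ; pick H0
  - 188.212.0.0/15 clear@15
  Q 176.32.0.238: descend 101100000010 ; hops seen [H1] ; pick H1
  - 176.32.0.0/12 clear@12
  add 187.192.0.0/12 -> H0 at depth 12
  - 187.201.142.0/24 clear@24
  add 176.43.47.132/32 -> H3 at depth 32
  add 187.201.128.0/20 -> H3 at depth 20
  - 218.224.0.0/12 clear@12
  Q 68.103.74.251: descend ε ; hops seen [∅] ; pick no-route
  Q 121.202.23.204: descend ε ; hops seen [∅] ; pick no-route
  add 188.213.205.42/32 -> H1 at depth 32
  add 218.230.242.224/28 -> H5 at depth 28
  add 187.201.136.0/21 -> H1 at depth 21
  add 160.0.0.0/3 -> H1 at depth 3
  Q 160.0.0.2: descend 101 ; hops seen [H1] ; pick H1
  Q 176.43.47.132: descend 10110000001010110010111110000100 ; hops seen [H1,H3] ; pick H3

== LOOKUPS ==
["H1","H4","H0","H0","H4","H0","H2","no-route","H2","H0","H1","no-route","no-route","H1","H3"]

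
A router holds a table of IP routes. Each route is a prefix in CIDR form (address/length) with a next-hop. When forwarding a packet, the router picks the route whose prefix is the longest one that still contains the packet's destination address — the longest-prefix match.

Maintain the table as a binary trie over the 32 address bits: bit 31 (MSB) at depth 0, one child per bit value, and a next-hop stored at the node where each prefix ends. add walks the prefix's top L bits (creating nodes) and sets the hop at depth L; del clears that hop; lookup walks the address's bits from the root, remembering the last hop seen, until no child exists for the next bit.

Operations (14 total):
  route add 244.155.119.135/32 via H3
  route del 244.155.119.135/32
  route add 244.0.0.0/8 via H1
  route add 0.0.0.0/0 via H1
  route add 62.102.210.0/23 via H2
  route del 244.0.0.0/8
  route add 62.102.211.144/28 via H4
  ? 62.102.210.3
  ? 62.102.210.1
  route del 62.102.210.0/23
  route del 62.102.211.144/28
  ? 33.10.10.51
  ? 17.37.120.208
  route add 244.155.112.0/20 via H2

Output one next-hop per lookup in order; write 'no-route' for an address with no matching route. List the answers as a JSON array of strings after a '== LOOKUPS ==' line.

Process each operation:
  + 244.155.119.135/32 (H3) depth=32
  del 244.155.119.135/32 (clear depth 32)
  + 244.0.0.0/8 (H1) depth=8
  + 0.0.0.0/0 (H1) depth=0
  + 62.102.210.0/23 (H2) depth=23
  del 244.0.0.0/8 (clear depth 8)
  + 62.102.211.144/28 (H4) depth=28
  Q 62.102.210.3: descend 00111110011001101101001 ; hops seen [H1,H2] ; pick H2
  Q 62.102.210.1: descend 00111110011001101101001 ; hops seen [H1,H2] ; pick H2
  del 62.102.210.0/23 (clear depth 23)
  del 62.102.211.144/28 (clear depth 28)
  Q 33.10.10.51: descend 001 ; hops seen [H1] ; pick H1
  Q 17.37.120.208: descend 00 ; hops seen [H1] ; pick H1
  + 244.155.112.0/20 (H2) depth=20

== LOOKUPS ==
["H2","H2","H1","H1"]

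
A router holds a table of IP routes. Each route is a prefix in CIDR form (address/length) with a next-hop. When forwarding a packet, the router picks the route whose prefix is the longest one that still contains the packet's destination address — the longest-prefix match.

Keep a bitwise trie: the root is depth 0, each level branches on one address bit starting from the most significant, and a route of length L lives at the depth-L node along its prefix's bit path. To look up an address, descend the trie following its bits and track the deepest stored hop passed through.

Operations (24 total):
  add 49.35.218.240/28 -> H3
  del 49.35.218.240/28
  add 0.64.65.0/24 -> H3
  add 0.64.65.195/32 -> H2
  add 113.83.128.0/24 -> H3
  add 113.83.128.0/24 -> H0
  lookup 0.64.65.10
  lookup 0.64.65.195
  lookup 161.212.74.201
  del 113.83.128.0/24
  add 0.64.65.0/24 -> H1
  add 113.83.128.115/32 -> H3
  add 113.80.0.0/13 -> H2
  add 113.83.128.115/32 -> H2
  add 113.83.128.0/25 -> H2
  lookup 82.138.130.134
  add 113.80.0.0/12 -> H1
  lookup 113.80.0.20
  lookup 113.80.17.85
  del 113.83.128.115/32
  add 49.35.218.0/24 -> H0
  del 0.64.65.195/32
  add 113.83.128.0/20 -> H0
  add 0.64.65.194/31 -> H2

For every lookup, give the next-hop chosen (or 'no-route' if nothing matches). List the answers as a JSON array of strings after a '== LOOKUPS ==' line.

Trace:
  + 49.35.218.240/28 (H3) depth=28
  - 49.35.218.240/28 clear@28
  + 0.64.65.0/24 (H3) depth=24
  + 0.64.65.195/32 (H2) depth=32
  + 113.83.128.0/24 (H3) depth=24
  + 113.83.128.0/24 (H0) depth=24
  lookup 0.64.65.10: bits 000000000100000001000001 walk d0:-→d1:-→d2:-→d3:-→d4:-→d5:-→d6:-→d7:-→d8:-→d9:-→d10:-→d11:-→d12:-→d13:-→d14:-→d15:-→d16:-→d17:-→d18:-→d19:-→d20:-→d21:-→d22:-→d23:-→d24:H3 -> H3
  lookup 0.64.65.195: bits 00000000010000000100000111000011 walk d0:-→d1:-→d2:-→d3:-→d4:-→d5:-→d6:-→d7:-→d8:-→d9:-→d10:-→d11:-→d12:-→d13:-→d14:-→d15:-→d16:-→d17:-→d18:-→d19:-→d20:-→d21:-→d22:-→d23:-→d24:H3→d25:-→d26:-→d27:-→d28:-→d29:-→d30:-→d31:-→d32:H2 -> H2
  lookup 161.212.74.201: bits ε walk d0:- -> no-route
  - 113.83.128.0/24 clear@24
  + 0.64.65.0/24 (H1) depth=24
  + 113.83.128.115/32 (H3) depth=32
  + 113.80.0.0/13 (H2) depth=13
  + 113.83.128.115/32 (H2) depth=32
  + 113.83.128.0/25 (H2) depth=25
  lookup 82.138.130.134: bits 01 walk d0:-→d1:-→d2:- -> no-route
  + 113.80.0.0/12 (H1) depth=12
  lookup 113.80.0.20: bits 01110001010100 walk d0:-→d1:-→d2:-→d3:-→d4:-→d5:-→d6:-→d7:-→d8:-→d9:-→d10:-→d11:-→d12:H1→d13:H2→d14:- -> H2
  lookup 113.80.17.85: bits 01110001010100 walk d0:-→d1:-→d2:-→d3:-→d4:-→d5:-→d6:-→d7:-→d8:-→d9:-→d10:-→d11:-→d12:H1→d13:H2→d14:- -> H2
  - 113.83.128.115/32 clear@32
  + 49.35.218.0/24 (H0) depth=24
  - 0.64.65.195/32 clear@32
  + 113.83.128.0/20 (H0) depth=20
  + 0.64.65.194/31 (H2) depth=31

== LOOKUPS ==
["H3","H2","no-route","no-route","H2","H2"]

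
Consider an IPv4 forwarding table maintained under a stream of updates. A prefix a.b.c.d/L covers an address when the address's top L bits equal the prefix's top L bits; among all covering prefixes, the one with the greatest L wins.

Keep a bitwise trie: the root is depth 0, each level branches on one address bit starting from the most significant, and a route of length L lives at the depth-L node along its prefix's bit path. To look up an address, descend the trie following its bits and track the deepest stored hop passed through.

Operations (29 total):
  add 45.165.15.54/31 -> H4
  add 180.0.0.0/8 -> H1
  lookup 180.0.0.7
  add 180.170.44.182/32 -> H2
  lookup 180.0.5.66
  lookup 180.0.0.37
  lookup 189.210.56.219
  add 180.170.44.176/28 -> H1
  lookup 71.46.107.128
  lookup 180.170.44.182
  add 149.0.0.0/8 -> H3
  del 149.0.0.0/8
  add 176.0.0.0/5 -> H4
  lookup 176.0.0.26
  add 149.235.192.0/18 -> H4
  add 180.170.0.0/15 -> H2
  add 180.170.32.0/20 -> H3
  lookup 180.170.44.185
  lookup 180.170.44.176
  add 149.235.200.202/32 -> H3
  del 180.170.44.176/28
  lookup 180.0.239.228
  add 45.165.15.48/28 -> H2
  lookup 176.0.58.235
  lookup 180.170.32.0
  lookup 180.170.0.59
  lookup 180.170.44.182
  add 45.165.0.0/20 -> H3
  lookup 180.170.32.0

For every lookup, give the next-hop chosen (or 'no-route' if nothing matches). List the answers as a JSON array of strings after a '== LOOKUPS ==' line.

Apply in order:
  add 45.165.15.54/31 -> H4 at depth 31
  add 180.0.0.0/8 -> H1 at depth 8
  lookup 180.0.0.7: bits 10110100 walk d0:-→d1:-→d2:-→d3:-→d4:-→d5:-→d6:-→d7:-→d8:H1 -> H1
  add 180.170.44.182/32 -> H2 at depth 32
  lookup 180.0.5.66: bits 10110100 walk d0:-→d1:-→d2:-→d3:-→d4:-→d5:-→d6:-→d7:-→d8:H1 -> H1
  lookup 180.0.0.37: bits 10110100 walk d0:-→d1:-→d2:-→d3:-→d4:-→d5:-→d6:-→d7:-→d8:H1 -> H1
  lookup 189.210.56.219: bits 1011 walk d0:-→d1:-→d2:-→d3:-→d4:- -> no-route
  add 180.170.44.176/28 -> H1 at depth 28
  lookup 71.46.107.128: bits 0 walk d0:-→d1:- -> no-route
  lookup 180.170.44.182: bits 10110100101010100010110010110110 walk d0:-→d1:-→d2:-→d3:-→d4:-→d5:-→d6:-→d7:-→d8:H1→d9:-→d10:-→d11:-→d12:-→d13:-→d14:-→d15:-→d16:-→d17:-→d18:-→d19:-→d20:-→d21:-→d22:-→d23:-→d24:-→d25:-→d26:-→d27:-→d28:H1→d29:-→d30:-→d31:-→d32:H2 -> H2
  add 149.0.0.0/8 -> H3 at depth 8
  - 149.0.0.0/8 clear@8
  add 176.0.0.0/5 -> H4 at depth 5
  lookup 176.0.0.26: bits 10110 walk d0:-→d1:-→d2:-→d3:-→d4:-→d5:H4 -> H4
  add 149.235.192.0/18 -> H4 at depth 18
  add 180.170.0.0/15 -> H2 at depth 15
  add 180.170.32.0/20 -> H3 at depth 20
  lookup 180.170.44.185: bits 1011010010101010001011001011 walk d0:-→d1:-→d2:-→d3:-→d4:-→d5:H4→d6:-→d7:-→d8:H1→d9:-→d10:-→d11:-→d12:-→d13:-→d14:-→d15:H2→d16:-→d17:-→d18:-→d19:-→d20:H3→d21:-→d22:-→d23:-→d24:-→d25:-→d26:-→d27:-→d28:H1 -> H1
  lookup 180.170.44.176: bits 10110100101010100010110010110 walk d0:-→d1:-→d2:-→d3:-→d4:-→d5:H4→d6:-→d7:-→d8:H1→d9:-→d10:-→d11:-→d12:-→d13:-→d14:-→d15:H2→d16:-→d17:-→d18:-→d19:-→d20:H3→d21:-→d22:-→d23:-→d24:-→d25:-→d26:-→d27:-→d28:H1→d29:- -> H1
  add 149.235.200.202/32 -> H3 at depth 32
  - 180.170.44.176/28 clear@28
  lookup 180.0.239.228: bits 10110100 walk d0:-→d1:-→d2:-→d3:-→d4:-→d5:H4→d6:-→d7:-→d8:H1 -> H1
  add 45.165.15.48/28 -> H2 at depth 28
  lookup 176.0.58.235: bits 10110 walk d0:-→d1:-→d2:-→d3:-→d4:-→d5:H4 -> H4
  lookup 180.170.32.0: bits 10110100101010100010 walk d0:-→d1:-→d2:-→d3:-→d4:-→d5:H4→d6:-→d7:-→d8:H1→d9:-→d10:-→d11:-→d12:-→d13:-→d14:-→d15:H2→d16:-→d17:-→d18:-→d19:-→d20:H3 -> H3
  lookup 180.170.0.59: bits 101101001010101000 walk d0:-→d1:-→d2:-→d3:-→d4:-→d5:H4→d6:-→d7:-→d8:H1→d9:-→d10:-→d11:-→d12:-→d13:-→d14:-→d15:H2→d16:-→d17:-→d18:- -> H2
  lookup 180.170.44.182: bits 10110100101010100010110010110110 walk d0:-→d1:-→d2:-→d3:-→d4:-→d5:H4→d6:-→d7:-→d8:H1→d9:-→d10:-→d11:-→d12:-→d13:-→d14:-→d15:H2→d16:-→d17:-→d18:-→d19:-→d20:H3→d21:-→d22:-→d23:-→d24:-→d25:-→d26:-→d27:-→d28:-→d29:-→d30:-→d31:-→d32:H2 -> H2
  add 45.165.0.0/20 -> H3 at depth 20
  lookup 180.170.32.0: bits 10110100101010100010 walk d0:-→d1:-→d2:-→d3:-→d4:-→d5:H4→d6:-→d7:-→d8:H1→d9:-→d10:-→d11:-→d12:-→d13:-→d14:-→d15:H2→d16:-→d17:-→d18:-→d19:-→d20:H3 -> H3

== LOOKUPS ==
["H1","H1","H1","no-route","no-route","H2","H4","H1","H1","H1","H4","H3","H2","H2","H3"]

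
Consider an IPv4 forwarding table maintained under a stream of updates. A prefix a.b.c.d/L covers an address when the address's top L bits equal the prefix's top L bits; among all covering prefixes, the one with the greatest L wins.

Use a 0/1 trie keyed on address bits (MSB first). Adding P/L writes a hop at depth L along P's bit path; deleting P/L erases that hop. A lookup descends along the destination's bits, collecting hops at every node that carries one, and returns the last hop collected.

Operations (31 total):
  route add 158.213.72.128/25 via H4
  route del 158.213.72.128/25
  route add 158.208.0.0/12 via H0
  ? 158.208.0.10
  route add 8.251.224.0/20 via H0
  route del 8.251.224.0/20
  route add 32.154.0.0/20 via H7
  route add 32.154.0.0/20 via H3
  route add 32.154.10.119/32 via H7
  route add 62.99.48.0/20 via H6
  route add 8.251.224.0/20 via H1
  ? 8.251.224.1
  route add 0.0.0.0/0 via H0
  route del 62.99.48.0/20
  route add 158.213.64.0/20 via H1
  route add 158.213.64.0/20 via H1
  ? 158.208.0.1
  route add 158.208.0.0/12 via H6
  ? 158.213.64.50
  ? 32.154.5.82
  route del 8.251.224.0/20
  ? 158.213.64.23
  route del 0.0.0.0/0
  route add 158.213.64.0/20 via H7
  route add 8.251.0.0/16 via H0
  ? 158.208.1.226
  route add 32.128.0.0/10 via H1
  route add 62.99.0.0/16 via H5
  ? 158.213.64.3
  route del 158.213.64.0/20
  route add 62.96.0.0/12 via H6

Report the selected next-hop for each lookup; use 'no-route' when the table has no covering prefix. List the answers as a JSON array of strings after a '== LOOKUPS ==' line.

Trace:
  + 158.213.72.128/25 (H4) depth=25
  del 158.213.72.128/25 (clear depth 25)
  + 158.208.0.0/12 (H0) depth=12
  Q 158.208.0.10: descend 1001111011010 ; hops seen [H0] ; pick H0
  + 8.251.224.0/20 (H0) depth=20
  del 8.251.224.0/20 (clear depth 20)
  + 32.154.0.0/20 (H7) depth=20
  + 32.154.0.0/20 (H3) depth=20
  + 32.154.10.119/32 (H7) depth=32
  + 62.99.48.0/20 (H6) depth=20
  + 8.251.224.0/20 (H1) depth=20
  Q 8.251.224.1: descend 00001000111110111110 ; hops seen [H1] ; pick H1
  + 0.0.0.0/0 (H0) depth=0
  del 62.99.48.0/20 (clear depth 20)
  + 158.213.64.0/20 (H1) depth=20
  + 158.213.64.0/20 (H1) depth=20
  Q 158.208.0.1: descend 1001111011010 ; hops seen [H0,H0] ; pick H0
  + 158.208.0.0/12 (H6) depth=12
  Q 158.213.64.50: descend 10011110110101010100 ; hops seen [H0,H6,H1] ; pick H1
  Q 32.154.5.82: descend 00100000100110100000 ; hops seen [H0,H3] ; pick H3
  del 8.251.224.0/20 (clear depth 20)
  Q 158.213.64.23: descend 10011110110101010100 ; hops seen [H0,H6,H1] ; pick H1
  del 0.0.0.0/0 (clear depth 0)
  + 158.213.64.0/20 (H7) depth=20
  + 8.251.0.0/16 (H0) depth=16
  Q 158.208.1.226: descend 1001111011010 ; hops seen [H6] ; pick H6
  + 32.128.0.0/10 (H1) depth=10
  + 62.99.0.0/16 (H5) depth=16
  Q 158.213.64.3: descend 10011110110101010100 ; hops seen [H6,H7] ; pick H7
  del 158.213.64.0/20 (clear depth 20)
  + 62.96.0.0/12 (H6) depth=12

== LOOKUPS ==
["H0","H1","H0","H1","H3","H1","H6","H7"]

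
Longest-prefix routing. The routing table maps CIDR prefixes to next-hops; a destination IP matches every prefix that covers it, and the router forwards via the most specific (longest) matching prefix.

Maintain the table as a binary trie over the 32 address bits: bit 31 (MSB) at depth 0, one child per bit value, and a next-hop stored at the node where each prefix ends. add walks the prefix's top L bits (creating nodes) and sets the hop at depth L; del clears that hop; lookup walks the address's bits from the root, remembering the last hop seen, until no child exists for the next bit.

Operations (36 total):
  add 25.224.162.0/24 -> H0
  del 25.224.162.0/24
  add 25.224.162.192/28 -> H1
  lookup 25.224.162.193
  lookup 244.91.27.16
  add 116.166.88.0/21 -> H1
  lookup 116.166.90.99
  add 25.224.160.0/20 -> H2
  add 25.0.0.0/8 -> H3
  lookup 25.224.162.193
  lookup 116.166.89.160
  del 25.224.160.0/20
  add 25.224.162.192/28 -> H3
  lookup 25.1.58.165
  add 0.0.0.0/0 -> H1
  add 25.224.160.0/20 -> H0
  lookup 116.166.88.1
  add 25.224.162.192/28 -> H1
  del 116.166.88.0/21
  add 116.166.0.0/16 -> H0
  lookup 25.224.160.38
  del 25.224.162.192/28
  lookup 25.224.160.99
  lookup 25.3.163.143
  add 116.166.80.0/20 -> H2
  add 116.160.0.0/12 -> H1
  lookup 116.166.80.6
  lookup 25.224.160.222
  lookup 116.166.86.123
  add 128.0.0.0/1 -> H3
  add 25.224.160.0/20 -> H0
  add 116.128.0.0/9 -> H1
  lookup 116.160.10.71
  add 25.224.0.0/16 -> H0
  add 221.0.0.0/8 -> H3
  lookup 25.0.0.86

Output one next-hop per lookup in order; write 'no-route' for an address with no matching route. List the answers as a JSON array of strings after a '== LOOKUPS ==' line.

Process each operation:
  + 25.224.162.0/24 (H0) depth=24
  del 25.224.162.0/24 (clear depth 24)
  + 25.224.162.192/28 (H1) depth=28
  ? 25.224.162.193  path d0:-→d1:-→d2:-→d3:-→d4:-→d5:-→d6:-→d7:-→d8:-→d9:-→d10:-→d11:-→d12:-→d13:-→d14:-→d15:-→d16:-→d17:-→d18:-→d19:-→d20:-→d21:-→d22:-→d23:-→d24:-→d25:-→d26:-→d27:-→d28:H1  best=H1
  ? 244.91.27.16  path d0:-  best=no-route
  + 116.166.88.0/21 (H1) depth=21
  ? 116.166.90.99  path d0:-→d1:-→d2:-→d3:-→d4:-→d5:-→d6:-→d7:-→d8:-→d9:-→d10:-→d11:-→d12:-→d13:-→d14:-→d15:-→d16:-→d17:-→d18:-→d19:-→d20:-→d21:H1  best=H1
  + 25.224.160.0/20 (H2) depth=20
  + 25.0.0.0/8 (H3) depth=8
  ? 25.224.162.193  path d0:-→d1:-→d2:-→d3:-→d4:-→d5:-→d6:-→d7:-→d8:H3→d9:-→d10:-→d11:-→d12:-→d13:-→d14:-→d15:-→d16:-→d17:-→d18:-→d19:-→d20:H2→d21:-→d22:-→d23:-→d24:-→d25:-→d26:-→d27:-→d28:H1  best=H1
  ? 116.166.89.160  path d0:-→d1:-→d2:-→d3:-→d4:-→d5:-→d6:-→d7:-→d8:-→d9:-→d10:-→d11:-→d12:-→d13:-→d14:-→d15:-→d16:-→d17:-→d18:-→d19:-→d20:-→d21:H1  best=H1
  del 25.224.160.0/20 (clear depth 20)
  + 25.224.162.192/28 (H3) depth=28
  ? 25.1.58.165  path d0:-→d1:-→d2:-→d3:-→d4:-→d5:-→d6:-→d7:-→d8:H3  best=H3
  + 0.0.0.0/0 (H1) depth=0
  + 25.224.160.0/20 (H0) depth=20
  ? 116.166.88.1  path d0:H1→d1:-→d2:-→d3:-→d4:-→d5:-→d6:-→d7:-→d8:-→d9:-→d10:-→d11:-→d12:-→d13:-→d14:-→d15:-→d16:-→d17:-→d18:-→d19:-→d20:-→d21:H1  best=H1
  + 25.224.162.192/28 (H1) depth=28
  del 116.166.88.0/21 (clear depth 21)
  + 116.166.0.0/16 (H0) depth=16
  ? 25.224.160.38  path d0:H1→d1:-→d2:-→d3:-→d4:-→d5:-→d6:-→d7:-→d8:H3→d9:-→d10:-→d11:-→d12:-→d13:-→d14:-→d15:-→d16:-→d17:-→d18:-→d19:-→d20:H0→d21:-→d22:-  best=H0
  del 25.224.162.192/28 (clear depth 28)
  ? 25.224.160.99  path d0:H1→d1:-→d2:-→d3:-→d4:-→d5:-→d6:-→d7:-→d8:H3→d9:-→d10:-→d11:-→d12:-→d13:-→d14:-→d15:-→d16:-→d17:-→d18:-→d19:-→d20:H0→d21:-→d22:-  best=H0
  ? 25.3.163.143  path d0:H1→d1:-→d2:-→d3:-→d4:-→d5:-→d6:-→d7:-→d8:H3  best=H3
  + 116.166.80.0/20 (H2) depth=20
  + 116.160.0.0/12 (H1) depth=12
  ? 116.166.80.6  path d0:H1→d1:-→d2:-→d3:-→d4:-→d5:-→d6:-→d7:-→d8:-→d9:-→d10:-→d11:-→d12:H1→d13:-→d14:-→d15:-→d16:H0→d17:-→d18:-→d19:-→d20:H2  best=H2
  ? 25.224.160.222  path d0:H1→d1:-→d2:-→d3:-→d4:-→d5:-→d6:-→d7:-→d8:H3→d9:-→d10:-→d11:-→d12:-→d13:-→d14:-→d15:-→d16:-→d17:-→d18:-→d19:-→d20:H0→d21:-→d22:-  best=H0
  ? 116.166.86.123  path d0:H1→d1:-→d2:-→d3:-→d4:-→d5:-→d6:-→d7:-→d8:-→d9:-→d10:-→d11:-→d12:H1→d13:-→d14:-→d15:-→d16:H0→d17:-→d18:-→d19:-→d20:H2  best=H2
  + 128.0.0.0/1 (H3) depth=1
  + 25.224.160.0/20 (H0) depth=20
  + 116.128.0.0/9 (H1) depth=9
  ? 116.160.10.71  path d0:H1→d1:-→d2:-→d3:-→d4:-→d5:-→d6:-→d7:-→d8:-→d9:H1→d10:-→d11:-→d12:H1→d13:-  best=H1
  + 25.224.0.0/16 (H0) depth=16
  + 221.0.0.0/8 (H3) depth=8
  ? 25.0.0.86  path d0:H1→d1:-→d2:-→d3:-→d4:-→d5:-→d6:-→d7:-→d8:H3  best=H3

== LOOKUPS ==
["H1","no-route","H1","H1","H1","H3","H1","H0","H0","H3","H2","H0","H2","H1","H3"]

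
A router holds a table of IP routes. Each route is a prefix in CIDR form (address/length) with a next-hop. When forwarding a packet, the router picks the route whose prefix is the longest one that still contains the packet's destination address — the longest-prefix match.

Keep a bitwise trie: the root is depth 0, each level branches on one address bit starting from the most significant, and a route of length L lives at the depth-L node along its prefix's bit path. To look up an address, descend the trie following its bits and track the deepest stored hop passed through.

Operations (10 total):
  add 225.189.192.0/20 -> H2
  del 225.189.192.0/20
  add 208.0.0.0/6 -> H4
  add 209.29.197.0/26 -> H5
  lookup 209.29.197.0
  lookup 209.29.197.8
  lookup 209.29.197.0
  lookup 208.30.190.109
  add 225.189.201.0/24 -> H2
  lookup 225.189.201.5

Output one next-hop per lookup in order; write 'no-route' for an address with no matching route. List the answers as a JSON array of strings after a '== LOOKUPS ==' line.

Apply in order:
  + 225.189.192.0/20 (H2) depth=20
  del 225.189.192.0/20 (clear depth 20)
  + 208.0.0.0/6 (H4) depth=6
  + 209.29.197.0/26 (H5) depth=26
  lookup 209.29.197.0: bits 11010001000111011100010100 walk d0:-→d1:-→d2:-→d3:-→d4:-→d5:-→d6:H4→d7:-→d8:-→d9:-→d10:-→d11:-→d12:-→d13:-→d14:-→d15:-→d16:-→d17:-→d18:-→d19:-→d20:-→d21:-→d22:-→d23:-→d24:-→d25:-→d26:H5 -> H5
  lookup 209.29.197.8: bits 11010001000111011100010100 walk d0:-→d1:-→d2:-→d3:-→d4:-→d5:-→d6:H4→d7:-→d8:-→d9:-→d10:-→d11:-→d12:-→d13:-→d14:-→d15:-→d16:-→d17:-→d18:-→d19:-→d20:-→d21:-→d22:-→d23:-→d24:-→d25:-→d26:H5 -> H5
  lookup 209.29.197.0: bits 11010001000111011100010100 walk d0:-→d1:-→d2:-→d3:-→d4:-→d5:-→d6:H4→d7:-→d8:-→d9:-→d10:-→d11:-→d12:-→d13:-→d14:-→d15:-→d16:-→d17:-→d18:-→d19:-→d20:-→d21:-→d22:-→d23:-→d24:-→d25:-→d26:H5 -> H5
  lookup 208.30.190.109: bits 1101000 walk d0:-→d1:-→d2:-→d3:-→d4:-→d5:-→d6:H4→d7:- -> H4
  + 225.189.201.0/24 (H2) depth=24
  lookup 225.189.201.5: bits 111000011011110111001001 walk d0:-→d1:-→d2:-→d3:-→d4:-→d5:-→d6:-→d7:-→d8:-→d9:-→d10:-→d11:-→d12:-→d13:-→d14:-→d15:-→d16:-→d17:-→d18:-→d19:-→d20:-→d21:-→d22:-→d23:-→d24:H2 -> H2

== LOOKUPS ==
["H5","H5","H5","H4","H2"]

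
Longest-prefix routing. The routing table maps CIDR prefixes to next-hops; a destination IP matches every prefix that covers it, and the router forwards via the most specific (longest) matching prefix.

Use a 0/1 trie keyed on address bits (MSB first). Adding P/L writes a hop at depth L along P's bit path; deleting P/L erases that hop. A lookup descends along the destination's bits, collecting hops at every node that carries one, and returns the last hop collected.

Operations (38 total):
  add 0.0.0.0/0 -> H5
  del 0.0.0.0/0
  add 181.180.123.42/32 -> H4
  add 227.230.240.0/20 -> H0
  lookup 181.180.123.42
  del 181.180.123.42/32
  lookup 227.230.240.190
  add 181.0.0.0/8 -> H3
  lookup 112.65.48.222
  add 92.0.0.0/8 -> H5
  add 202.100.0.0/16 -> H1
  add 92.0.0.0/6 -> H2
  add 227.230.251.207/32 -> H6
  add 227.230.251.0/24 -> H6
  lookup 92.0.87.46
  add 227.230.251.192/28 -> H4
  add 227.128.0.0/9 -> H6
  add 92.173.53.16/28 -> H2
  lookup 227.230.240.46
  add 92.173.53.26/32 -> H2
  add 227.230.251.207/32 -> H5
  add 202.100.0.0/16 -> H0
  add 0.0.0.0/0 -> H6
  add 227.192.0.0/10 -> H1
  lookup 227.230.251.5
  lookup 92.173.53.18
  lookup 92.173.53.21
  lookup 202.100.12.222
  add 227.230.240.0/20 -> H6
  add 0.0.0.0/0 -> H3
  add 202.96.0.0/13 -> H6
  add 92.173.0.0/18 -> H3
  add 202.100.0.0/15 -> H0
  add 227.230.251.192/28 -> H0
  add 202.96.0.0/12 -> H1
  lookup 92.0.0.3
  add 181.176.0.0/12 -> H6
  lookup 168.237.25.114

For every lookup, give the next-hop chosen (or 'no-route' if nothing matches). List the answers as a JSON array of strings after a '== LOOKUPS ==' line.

Process each operation:
  add 0.0.0.0/0 -> H5 at depth 0
  - 0.0.0.0/0 clear@0
  add 181.180.123.42/32 -> H4 at depth 32
  add 227.230.240.0/20 -> H0 at depth 20
  lookup 181.180.123.42: bits 10110101101101000111101100101010 walk d0:-→d1:-→d2:-→d3:-→d4:-→d5:-→d6:-→d7:-→d8:-→d9:-→d10:-→d11:-→d12:-→d13:-→d14:-→d15:-→d16:-→d17:-→d18:-→d19:-→d20:-→d21:-→d22:-→d23:-→d24:-→d25:-→d26:-→d27:-→d28:-→d29:-→d30:-→d31:-→d32:H4 -> H4
  - 181.180.123.42/32 clear@32
  lookup 227.230.240.190: bits 11100011111001101111 walk d0:-→d1:-→d2:-→d3:-→d4:-→d5:-→d6:-→d7:-→d8:-→d9:-→d10:-→d11:-→d12:-→d13:-→d14:-→d15:-→d16:-→d17:-→d18:-→d19:-→d20:H0 -> H0
  add 181.0.0.0/8 -> H3 at depth 8
  lookup 112.65.48.222: bits ε walk d0:- -> no-route
  add 92.0.0.0/8 -> H5 at depth 8
  add 202.100.0.0/16 -> H1 at depth 16
  add 92.0.0.0/6 -> H2 at depth 6
  add 227.230.251.207/32 -> H6 at depth 32
  add 227.230.251.0/24 -> H6 at depth 24
  lookup 92.0.87.46: bits 01011100 walk d0:-→d1:-→d2:-→d3:-→d4:-→d5:-→d6:H2→d7:-→d8:H5 -> H5
  add 227.230.251.192/28 -> H4 at depth 28
  add 227.128.0.0/9 -> H6 at depth 9
  add 92.173.53.16/28 -> H2 at depth 28
  lookup 227.230.240.46: bits 11100011111001101111 walk d0:-→d1:-→d2:-→d3:-→d4:-→d5:-→d6:-→d7:-→d8:-→d9:H6→d10:-→d11:-→d12:-→d13:-→d14:-→d15:-→d16:-→d17:-→d18:-→d19:-→d20:H0 -> H0
  add 92.173.53.26/32 -> H2 at depth 32
  add 227.230.251.207/32 -> H5 at depth 32
  add 202.100.0.0/16 -> H0 at depth 16
  add 0.0.0.0/0 -> H6 at depth 0
  add 227.192.0.0/10 -> H1 at depth 10
  lookup 227.230.251.5: bits 111000111110011011111011 walk d0:H6→d1:-→d2:-→d3:-→d4:-→d5:-→d6:-→d7:-→d8:-→d9:H6→d10:H1→d11:-→d12:-→d13:-→d14:-→d15:-→d16:-→d17:-→d18:-→d19:-→d20:H0→d21:-→d22:-→d23:-→d24:H6 -> H6
  lookup 92.173.53.18: bits 0101110010101101001101010001 walk d0:H6→d1:-→d2:-→d3:-→d4:-→d5:-→d6:H2→d7:-→d8:H5→d9:-→d10:-→d11:-→d12:-→d13:-→d14:-→d15:-→d16:-→d17:-→d18:-→d19:-→d20:-→d21:-→d22:-→d23:-→d24:-→d25:-→d26:-→d27:-→d28:H2 -> H2
  lookup 92.173.53.21: bits 0101110010101101001101010001 walk d0:H6→d1:-→d2:-→d3:-→d4:-→d5:-→d6:H2→d7:-→d8:H5→d9:-→d10:-→d11:-→d12:-→d13:-→d14:-→d15:-→d16:-→d17:-→d18:-→d19:-→d20:-→d21:-→d22:-→d23:-→d24:-→d25:-→d26:-→d27:-→d28:H2 -> H2
  lookup 202.100.12.222: bits 1100101001100100 walk d0:H6→d1:-→d2:-→d3:-→d4:-→d5:-→d6:-→d7:-→d8:-→d9:-→d10:-→d11:-→d12:-→d13:-→d14:-→d15:-→d16:H0 -> H0
  add 227.230.240.0/20 -> H6 at depth 20
  add 0.0.0.0/0 -> H3 at depth 0
  add 202.96.0.0/13 -> H6 at depth 13
  add 92.173.0.0/18 -> H3 at depth 18
  add 202.100.0.0/15 -> H0 at depth 15
  add 227.230.251.192/28 -> H0 at depth 28
  add 202.96.0.0/12 -> H1 at depth 12
  lookup 92.0.0.3: bits 01011100 walk d0:H3→d1:-→d2:-→d3:-→d4:-→d5:-→d6:H2→d7:-→d8:H5 -> H5
  add 181.176.0.0/12 -> H6 at depth 12
  lookup 168.237.25.114: bits 101 walk d0:H3→d1:-→d2:-→d3:- -> H3

== LOOKUPS ==
["H4","H0","no-route","H5","H0","H6","H2","H2","H0","H5","H3"]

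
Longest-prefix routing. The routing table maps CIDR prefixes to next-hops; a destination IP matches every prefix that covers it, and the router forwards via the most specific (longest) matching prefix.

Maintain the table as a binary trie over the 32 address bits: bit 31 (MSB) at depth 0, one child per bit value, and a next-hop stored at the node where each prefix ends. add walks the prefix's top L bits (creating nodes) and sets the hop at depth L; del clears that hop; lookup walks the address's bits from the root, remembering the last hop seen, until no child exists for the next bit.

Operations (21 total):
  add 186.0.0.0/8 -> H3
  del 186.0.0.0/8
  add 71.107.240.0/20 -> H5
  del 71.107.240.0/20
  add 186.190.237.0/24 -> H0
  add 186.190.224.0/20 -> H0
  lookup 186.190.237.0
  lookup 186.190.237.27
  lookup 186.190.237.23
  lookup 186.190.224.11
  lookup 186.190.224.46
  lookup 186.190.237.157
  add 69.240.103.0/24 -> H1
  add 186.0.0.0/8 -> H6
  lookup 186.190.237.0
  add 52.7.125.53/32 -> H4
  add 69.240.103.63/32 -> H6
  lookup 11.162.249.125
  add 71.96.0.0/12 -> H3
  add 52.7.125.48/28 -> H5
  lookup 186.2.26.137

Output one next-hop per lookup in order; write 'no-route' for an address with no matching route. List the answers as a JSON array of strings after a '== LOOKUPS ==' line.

Process each operation:
  add 186.0.0.0/8 -> H3 at depth 8
  - 186.0.0.0/8 clear@8
  add 71.107.240.0/20 -> H5 at depth 20
  - 71.107.240.0/20 clear@20
  add 186.190.237.0/24 -> H0 at depth 24
  add 186.190.224.0/20 -> H0 at depth 20
  lookup 186.190.237.0: bits 101110101011111011101101 walk d0:-→d1:-→d2:-→d3:-→d4:-→d5:-→d6:-→d7:-→d8:-→d9:-→d10:-→d11:-→d12:-→d13:-→d14:-→d15:-→d16:-→d17:-→d18:-→d19:-→d20:H0→d21:-→d22:-→d23:-→d24:H0 -> H0
  lookup 186.190.237.27: bits 101110101011111011101101 walk d0:-→d1:-→d2:-→d3:-→d4:-→d5:-→d6:-→d7:-→d8:-→d9:-→d10:-→d11:-→d12:-→d13:-→d14:-→d15:-→d16:-→d17:-→d18:-→d19:-→d20:H0→d21:-→d22:-→d23:-→d24:H0 -> H0
  lookup 186.190.237.23: bits 101110101011111011101101 walk d0:-→d1:-→d2:-→d3:-→d4:-→d5:-→d6:-→d7:-→d8:-→d9:-→d10:-→d11:-→d12:-→d13:-→d14:-→d15:-→d16:-→d17:-→d18:-→d19:-→d20:H0→d21:-→d22:-→d23:-→d24:H0 -> H0
  lookup 186.190.224.11: bits 10111010101111101110 walk d0:-→d1:-→d2:-→d3:-→d4:-→d5:-→d6:-→d7:-→d8:-→d9:-→d10:-→d11:-→d12:-→d13:-→d14:-→d15:-→d16:-→d17:-→d18:-→d19:-→d20:H0 -> H0
  lookup 186.190.224.46: bits 10111010101111101110 walk d0:-→d1:-→d2:-→d3:-→d4:-→d5:-→d6:-→d7:-→d8:-→d9:-→d10:-→d11:-→d12:-→d13:-→d14:-→d15:-→d16:-→d17:-→d18:-→d19:-→d20:H0 -> H0
  lookup 186.190.237.157: bits 101110101011111011101101 walk d0:-→d1:-→d2:-→d3:-→d4:-→d5:-→d6:-→d7:-→d8:-→d9:-→d10:-→d11:-→d12:-→d13:-→d14:-→d15:-→d16:-→d17:-→d18:-→d19:-→d20:H0→d21:-→d22:-→d23:-→d24:H0 -> H0
  add 69.240.103.0/24 -> H1 at depth 24
  add 186.0.0.0/8 -> H6 at depth 8
  lookup 186.190.237.0: bits 101110101011111011101101 walk d0:-→d1:-→d2:-→d3:-→d4:-→d5:-→d6:-→d7:-→d8:H6→d9:-→d10:-→d11:-→d12:-→d13:-→d14:-→d15:-→d16:-→d17:-→d18:-→d19:-→d20:H0→d21:-→d22:-→d23:-→d24:H0 -> H0
  add 52.7.125.53/32 -> H4 at depth 32
  add 69.240.103.63/32 -> H6 at depth 32
  lookup 11.162.249.125: bits 00 walk d0:-→d1:-→d2:- -> no-route
  add 71.96.0.0/12 -> H3 at depth 12
  add 52.7.125.48/28 -> H5 at depth 28
  lookup 186.2.26.137: bits 10111010 walk d0:-→d1:-→d2:-→d3:-→d4:-→d5:-→d6:-→d7:-→d8:H6 -> H6

== LOOKUPS ==
["H0","H0","H0","H0","H0","H0","H0","no-route","H6"]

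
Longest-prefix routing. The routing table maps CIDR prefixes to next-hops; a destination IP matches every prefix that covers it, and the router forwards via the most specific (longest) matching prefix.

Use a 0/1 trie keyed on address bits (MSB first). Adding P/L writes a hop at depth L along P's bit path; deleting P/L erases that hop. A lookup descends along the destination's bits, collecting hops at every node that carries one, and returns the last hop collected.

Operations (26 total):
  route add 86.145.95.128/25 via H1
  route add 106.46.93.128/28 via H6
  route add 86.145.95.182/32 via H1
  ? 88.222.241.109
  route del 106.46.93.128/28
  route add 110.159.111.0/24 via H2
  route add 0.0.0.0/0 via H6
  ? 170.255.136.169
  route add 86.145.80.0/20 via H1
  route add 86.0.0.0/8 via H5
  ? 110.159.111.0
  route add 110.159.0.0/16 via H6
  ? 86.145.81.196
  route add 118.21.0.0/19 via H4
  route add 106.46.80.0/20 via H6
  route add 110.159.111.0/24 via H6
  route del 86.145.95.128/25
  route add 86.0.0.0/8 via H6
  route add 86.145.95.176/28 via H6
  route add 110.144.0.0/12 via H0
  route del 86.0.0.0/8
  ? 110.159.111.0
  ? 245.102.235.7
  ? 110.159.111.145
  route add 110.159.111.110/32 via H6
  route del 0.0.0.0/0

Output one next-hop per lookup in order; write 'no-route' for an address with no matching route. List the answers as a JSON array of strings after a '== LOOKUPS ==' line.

Apply in order:
  + 86.145.95.128/25 (H1) depth=25
  + 106.46.93.128/28 (H6) depth=28
  + 86.145.95.182/32 (H1) depth=32
  ? 88.222.241.109  path d0:-→d1:-→d2:-→d3:-→d4:-  best=no-route
  - 106.46.93.128/28 clear@28
  + 110.159.111.0/24 (H2) depth=24
  + 0.0.0.0/0 (H6) depth=0
  ? 170.255.136.169  path d0:H6  best=H6
  + 86.145.80.0/20 (H1) depth=20
  + 86.0.0.0/8 (H5) depth=8
  ? 110.159.111.0  path d0:H6→d1:-→d2:-→d3:-→d4:-→d5:-→d6:-→d7:-→d8:-→d9:-→d10:-→d11:-→d12:-→d13:-→d14:-→d15:-→d16:-→d17:-→d18:-→d19:-→d20:-→d21:-→d22:-→d23:-→d24:H2  best=H2
  + 110.159.0.0/16 (H6) depth=16
  ? 86.145.81.196  path d0:H6→d1:-→d2:-→d3:-→d4:-→d5:-→d6:-→d7:-→d8:H5→d9:-→d10:-→d11:-→d12:-→d13:-→d14:-→d15:-→d16:-→d17:-→d18:-→d19:-→d20:H1  best=H1
  + 118.21.0.0/19 (H4) depth=19
  + 106.46.80.0/20 (H6) depth=20
  + 110.159.111.0/24 (H6) depth=24
  - 86.145.95.128/25 clear@25
  + 86.0.0.0/8 (H6) depth=8
  + 86.145.95.176/28 (H6) depth=28
  + 110.144.0.0/12 (H0) depth=12
  - 86.0.0.0/8 clear@8
  ? 110.159.111.0  path d0:H6→d1:-→d2:-→d3:-→d4:-→d5:-→d6:-→d7:-→d8:-→d9:-→d10:-→d11:-→d12:H0→d13:-→d14:-→d15:-→d16:H6→d17:-→d18:-→d19:-→d20:-→d21:-→d22:-→d23:-→d24:H6  best=H6
  ? 245.102.235.7  path d0:H6  best=H6
  ? 110.159.111.145  path d0:H6→d1:-→d2:-→d3:-→d4:-→d5:-→d6:-→d7:-→d8:-→d9:-→d10:-→d11:-→d12:H0→d13:-→d14:-→d15:-→d16:H6→d17:-→d18:-→d19:-→d20:-→d21:-→d22:-→d23:-→d24:H6  best=H6
  + 110.159.111.110/32 (H6) depth=32
  - 0.0.0.0/0 clear@0

== LOOKUPS ==
["no-route","H6","H2","H1","H6","H6","H6"]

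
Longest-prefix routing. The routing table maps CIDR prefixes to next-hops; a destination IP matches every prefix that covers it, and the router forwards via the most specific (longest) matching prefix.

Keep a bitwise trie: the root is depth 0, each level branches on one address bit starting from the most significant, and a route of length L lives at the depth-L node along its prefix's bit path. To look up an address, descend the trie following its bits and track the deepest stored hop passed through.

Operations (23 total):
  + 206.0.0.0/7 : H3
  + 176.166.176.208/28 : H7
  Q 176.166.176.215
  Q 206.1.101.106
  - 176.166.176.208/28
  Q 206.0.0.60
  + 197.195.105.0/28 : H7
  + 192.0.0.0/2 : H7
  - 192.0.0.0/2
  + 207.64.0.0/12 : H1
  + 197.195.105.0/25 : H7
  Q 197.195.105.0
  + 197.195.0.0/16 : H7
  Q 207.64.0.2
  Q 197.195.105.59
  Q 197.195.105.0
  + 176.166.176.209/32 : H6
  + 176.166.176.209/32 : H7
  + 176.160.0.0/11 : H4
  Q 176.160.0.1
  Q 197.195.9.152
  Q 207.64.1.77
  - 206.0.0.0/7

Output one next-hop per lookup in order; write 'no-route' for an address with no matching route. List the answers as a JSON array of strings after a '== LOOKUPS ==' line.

Process each operation:
  add 206.0.0.0/7 -> H3 at depth 7
  add 176.166.176.208/28 -> H7 at depth 28
  ? 176.166.176.215  path d0:-→d1:-→d2:-→d3:-→d4:-→d5:-→d6:-→d7:-→d8:-→d9:-→d10:-→d11:-→d12:-→d13:-→d14:-→d15:-→d16:-→d17:-→d18:-→d19:-→d20:-→d21:-→d22:-→d23:-→d24:-→d25:-→d26:-→d27:-→d28:H7  best=H7
  ? 206.1.101.106  path d0:-→d1:-→d2:-→d3:-→d4:-→d5:-→d6:-→d7:H3  best=H3
  - 176.166.176.208/28 clear@28
  ? 206.0.0.60  path d0:-→d1:-→d2:-→d3:-→d4:-→d5:-→d6:-→d7:H3  best=H3
  add 197.195.105.0/28 -> H7 at depth 28
  add 192.0.0.0/2 -> H7 at depth 2
  - 192.0.0.0/2 clear@2
  add 207.64.0.0/12 -> H1 at depth 12
  add 197.195.105.0/25 -> H7 at depth 25
  ? 197.195.105.0  path d0:-→d1:-→d2:-→d3:-→d4:-→d5:-→d6:-→d7:-→d8:-→d9:-→d10:-→d11:-→d12:-→d13:-→d14:-→d15:-→d16:-→d17:-→d18:-→d19:-→d20:-→d21:-→d22:-→d23:-→d24:-→d25:H7→d26:-→d27:-→d28:H7  best=H7
  add 197.195.0.0/16 -> H7 at depth 16
  ? 207.64.0.2  path d0:-→d1:-→d2:-→d3:-→d4:-→d5:-→d6:-→d7:H3→d8:-→d9:-→d10:-→d11:-→d12:H1  best=H1
  ? 197.195.105.59  path d0:-→d1:-→d2:-→d3:-→d4:-→d5:-→d6:-→d7:-→d8:-→d9:-→d10:-→d11:-→d12:-→d13:-→d14:-→d15:-→d16:H7→d17:-→d18:-→d19:-→d20:-→d21:-→d22:-→d23:-→d24:-→d25:H7→d26:-  best=H7
  ? 197.195.105.0  path d0:-→d1:-→d2:-→d3:-→d4:-→d5:-→d6:-→d7:-→d8:-→d9:-→d10:-→d11:-→d12:-→d13:-→d14:-→d15:-→d16:H7→d17:-→d18:-→d19:-→d20:-→d21:-→d22:-→d23:-→d24:-→d25:H7→d26:-→d27:-→d28:H7  best=H7
  add 176.166.176.209/32 -> H6 at depth 32
  add 176.166.176.209/32 -> H7 at depth 32
  add 176.160.0.0/11 -> H4 at depth 11
  ? 176.160.0.1  path d0:-→d1:-→d2:-→d3:-→d4:-→d5:-→d6:-→d7:-→d8:-→d9:-→d10:-→d11:H4→d12:-→d13:-  best=H4
  ? 197.195.9.152  path d0:-→d1:-→d2:-→d3:-→d4:-→d5:-→d6:-→d7:-→d8:-→d9:-→d10:-→d11:-→d12:-→d13:-→d14:-→d15:-→d16:H7→d17:-  best=H7
  ? 207.64.1.77  path d0:-→d1:-→d2:-→d3:-→d4:-→d5:-→d6:-→d7:H3→d8:-→d9:-→d10:-→d11:-→d12:H1  best=H1
  - 206.0.0.0/7 clear@7

== LOOKUPS ==
["H7","H3","H3","H7","H1","H7","H7","H4","H7","H1"]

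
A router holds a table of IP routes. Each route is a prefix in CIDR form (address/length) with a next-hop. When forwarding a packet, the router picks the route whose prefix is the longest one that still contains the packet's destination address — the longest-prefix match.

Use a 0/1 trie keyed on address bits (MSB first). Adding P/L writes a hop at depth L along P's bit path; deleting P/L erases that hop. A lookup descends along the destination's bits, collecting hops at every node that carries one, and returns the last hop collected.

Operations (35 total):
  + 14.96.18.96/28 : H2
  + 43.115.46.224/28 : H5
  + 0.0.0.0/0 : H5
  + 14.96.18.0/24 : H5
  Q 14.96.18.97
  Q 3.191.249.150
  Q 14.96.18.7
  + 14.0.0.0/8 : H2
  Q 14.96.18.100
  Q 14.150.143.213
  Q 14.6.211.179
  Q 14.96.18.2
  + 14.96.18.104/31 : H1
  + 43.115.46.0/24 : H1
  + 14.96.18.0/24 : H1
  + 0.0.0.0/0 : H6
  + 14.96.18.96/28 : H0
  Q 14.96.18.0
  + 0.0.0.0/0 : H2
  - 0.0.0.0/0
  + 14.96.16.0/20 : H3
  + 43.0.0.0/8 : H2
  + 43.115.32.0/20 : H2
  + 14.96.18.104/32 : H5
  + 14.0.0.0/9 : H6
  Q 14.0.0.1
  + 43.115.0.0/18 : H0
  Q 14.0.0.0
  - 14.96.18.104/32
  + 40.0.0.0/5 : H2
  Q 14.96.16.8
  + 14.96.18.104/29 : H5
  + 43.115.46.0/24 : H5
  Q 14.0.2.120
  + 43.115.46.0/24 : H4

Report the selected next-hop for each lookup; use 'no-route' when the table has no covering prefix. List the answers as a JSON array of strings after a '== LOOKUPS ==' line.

Process each operation:
  add 14.96.18.96/28 -> H2 at depth 28
  add 43.115.46.224/28 -> H5 at depth 28
  add 0.0.0.0/0 -> H5 at depth 0
  add 14.96.18.0/24 -> H5 at depth 24
  lookup 14.96.18.97: bits 0000111001100000000100100110 walk d0:H5→d1:-→d2:-→d3:-→d4:-→d5:-→d6:-→d7:-→d8:-→d9:-→d10:-→d11:-→d12:-→d13:-→d14:-→d15:-→d16:-→d17:-→d18:-→d19:-→d20:-→d21:-→d22:-→d23:-→d24:H5→d25:-→d26:-→d27:-→d28:H2 -> H2
  lookup 3.191.249.150: bits 0000 walk d0:H5→d1:-→d2:-→d3:-→d4:- -> H5
  lookup 14.96.18.7: bits 0000111001100000000100100 walk d0:H5→d1:-→d2:-→d3:-→d4:-→d5:-→d6:-→d7:-→d8:-→d9:-→d10:-→d11:-→d12:-→d13:-→d14:-→d15:-→d16:-→d17:-→d18:-→d19:-→d20:-→d21:-→d22:-→d23:-→d24:H5→d25:- -> H5
  add 14.0.0.0/8 -> H2 at depth 8
  lookup 14.96.18.100: bits 0000111001100000000100100110 walk d0:H5→d1:-→d2:-→d3:-→d4:-→d5:-→d6:-→d7:-→d8:H2→d9:-→d10:-→d11:-→d12:-→d13:-→d14:-→d15:-→d16:-→d17:-→d18:-→d19:-→d20:-→d21:-→d22:-→d23:-→d24:H5→d25:-→d26:-→d27:-→d28:H2 -> H2
  lookup 14.150.143.213: bits 00001110 walk d0:H5→d1:-→d2:-→d3:-→d4:-→d5:-→d6:-→d7:-→d8:H2 -> H2
  lookup 14.6.211.179: bits 000011100 walk d0:H5→d1:-→d2:-→d3:-→d4:-→d5:-→d6:-→d7:-→d8:H2→d9:- -> H2
  lookup 14.96.18.2: bits 0000111001100000000100100 walk d0:H5→d1:-→d2:-→d3:-→d4:-→d5:-→d6:-→d7:-→d8:H2→d9:-→d10:-→d11:-→d12:-→d13:-→d14:-→d15:-→d16:-→d17:-→d18:-→d19:-→d20:-→d21:-→d22:-→d23:-→d24:H5→d25:- -> H5
  add 14.96.18.104/31 -> H1 at depth 31
  add 43.115.46.0/24 -> H1 at depth 24
  add 14.96.18.0/24 -> H1 at depth 24
  add 0.0.0.0/0 -> H6 at depth 0
  add 14.96.18.96/28 -> H0 at depth 28
  lookup 14.96.18.0: bits 0000111001100000000100100 walk d0:H6→d1:-→d2:-→d3:-→d4:-→d5:-→d6:-→d7:-→d8:H2→d9:-→d10:-→d11:-→d12:-→d13:-→d14:-→d15:-→d16:-→d17:-→d18:-→d19:-→d20:-→d21:-→d22:-→d23:-→d24:H1→d25:- -> H1
  add 0.0.0.0/0 -> H2 at depth 0
  - 0.0.0.0/0 clear@0
  add 14.96.16.0/20 -> H3 at depth 20
  add 43.0.0.0/8 -> H2 at depth 8
  add 43.115.32.0/20 -> H2 at depth 20
  add 14.96.18.104/32 -> H5 at depth 32
  add 14.0.0.0/9 -> H6 at depth 9
  lookup 14.0.0.1: bits 000011100 walk d0:-→d1:-→d2:-→d3:-→d4:-→d5:-→d6:-→d7:-→d8:H2→d9:H6 -> H6
  add 43.115.0.0/18 -> H0 at depth 18
  lookup 14.0.0.0: bits 000011100 walk d0:-→d1:-→d2:-→d3:-→d4:-→d5:-→d6:-→d7:-→d8:H2→d9:H6 -> H6
  - 14.96.18.104/32 clear@32
  add 40.0.0.0/5 -> H2 at depth 5
  lookup 14.96.16.8: bits 0000111001100000000100 walk d0:-→d1:-→d2:-→d3:-→d4:-→d5:-→d6:-→d7:-→d8:H2→d9:H6→d10:-→d11:-→d12:-→d13:-→d14:-→d15:-→d16:-→d17:-→d18:-→d19:-→d20:H3→d21:-→d22:- -> H3
  add 14.96.18.104/29 -> H5 at depth 29
  add 43.115.46.0/24 -> H5 at depth 24
  lookup 14.0.2.120: bits 000011100 walk d0:-→d1:-→d2:-→d3:-→d4:-→d5:-→d6:-→d7:-→d8:H2→d9:H6 -> H6
  add 43.115.46.0/24 -> H4 at depth 24

== LOOKUPS ==
["H2","H5","H5","H2","H2","H2","H5","H1","H6","H6","H3","H6"]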